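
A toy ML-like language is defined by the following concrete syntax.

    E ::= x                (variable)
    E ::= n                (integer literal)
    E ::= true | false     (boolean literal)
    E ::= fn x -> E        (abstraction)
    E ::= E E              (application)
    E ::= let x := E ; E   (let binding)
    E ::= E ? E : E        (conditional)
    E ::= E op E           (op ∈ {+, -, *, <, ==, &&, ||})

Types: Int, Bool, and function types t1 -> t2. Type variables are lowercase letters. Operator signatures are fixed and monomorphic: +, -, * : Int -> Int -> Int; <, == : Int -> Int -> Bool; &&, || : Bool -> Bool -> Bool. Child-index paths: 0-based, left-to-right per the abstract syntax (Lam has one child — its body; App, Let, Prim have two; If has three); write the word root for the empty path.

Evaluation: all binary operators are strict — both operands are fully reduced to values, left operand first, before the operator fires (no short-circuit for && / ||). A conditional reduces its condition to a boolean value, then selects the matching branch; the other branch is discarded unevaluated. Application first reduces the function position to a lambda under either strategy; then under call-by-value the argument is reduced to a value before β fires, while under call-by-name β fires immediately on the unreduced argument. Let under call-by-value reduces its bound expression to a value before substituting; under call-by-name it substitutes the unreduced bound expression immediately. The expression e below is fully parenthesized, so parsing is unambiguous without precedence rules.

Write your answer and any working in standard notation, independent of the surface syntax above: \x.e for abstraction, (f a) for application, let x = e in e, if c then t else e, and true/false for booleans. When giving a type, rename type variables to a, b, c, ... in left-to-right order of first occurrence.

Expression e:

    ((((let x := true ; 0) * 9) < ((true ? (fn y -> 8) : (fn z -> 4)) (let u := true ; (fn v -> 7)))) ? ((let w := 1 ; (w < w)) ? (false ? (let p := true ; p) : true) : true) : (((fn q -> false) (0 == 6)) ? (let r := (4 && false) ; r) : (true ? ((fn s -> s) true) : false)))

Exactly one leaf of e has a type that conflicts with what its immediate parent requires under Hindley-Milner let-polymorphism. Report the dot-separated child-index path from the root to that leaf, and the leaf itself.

Derivation:
let x : Bool
  unify Int ~ Int
  unify Int ~ Int
  unify Int ~ Int
  unify Bool ~ Bool
\y._ : a -> Int
\z._ : b -> Int
  unify a -> Int ~ b -> Int
  unify a ~ b
  unify Int ~ Int
let u : Bool
\v._ : c -> Int
  unify b -> Int ~ (c -> Int) -> d
  unify b ~ c -> Int
  unify Int ~ d
_ _ : Int
  unify Int ~ Int
  unify Bool ~ Bool
let w : Int
w : Int
  unify Int ~ Int
w : Int
  unify Int ~ Int
  unify Bool ~ Bool
  unify Bool ~ Bool
let p : Bool
p : Bool
  unify Bool ~ Bool
  unify Bool ~ Bool
\q._ : e -> Bool
  unify Int ~ Int
  unify Int ~ Int
  unify e -> Bool ~ Bool -> f
  unify e ~ Bool
  unify Bool ~ f
_ _ : Bool
  unify Bool ~ Bool
  unify Int ~ Bool
  FAIL: mismatch Int ~ Bool

Answer: 2.1.0.0 : 4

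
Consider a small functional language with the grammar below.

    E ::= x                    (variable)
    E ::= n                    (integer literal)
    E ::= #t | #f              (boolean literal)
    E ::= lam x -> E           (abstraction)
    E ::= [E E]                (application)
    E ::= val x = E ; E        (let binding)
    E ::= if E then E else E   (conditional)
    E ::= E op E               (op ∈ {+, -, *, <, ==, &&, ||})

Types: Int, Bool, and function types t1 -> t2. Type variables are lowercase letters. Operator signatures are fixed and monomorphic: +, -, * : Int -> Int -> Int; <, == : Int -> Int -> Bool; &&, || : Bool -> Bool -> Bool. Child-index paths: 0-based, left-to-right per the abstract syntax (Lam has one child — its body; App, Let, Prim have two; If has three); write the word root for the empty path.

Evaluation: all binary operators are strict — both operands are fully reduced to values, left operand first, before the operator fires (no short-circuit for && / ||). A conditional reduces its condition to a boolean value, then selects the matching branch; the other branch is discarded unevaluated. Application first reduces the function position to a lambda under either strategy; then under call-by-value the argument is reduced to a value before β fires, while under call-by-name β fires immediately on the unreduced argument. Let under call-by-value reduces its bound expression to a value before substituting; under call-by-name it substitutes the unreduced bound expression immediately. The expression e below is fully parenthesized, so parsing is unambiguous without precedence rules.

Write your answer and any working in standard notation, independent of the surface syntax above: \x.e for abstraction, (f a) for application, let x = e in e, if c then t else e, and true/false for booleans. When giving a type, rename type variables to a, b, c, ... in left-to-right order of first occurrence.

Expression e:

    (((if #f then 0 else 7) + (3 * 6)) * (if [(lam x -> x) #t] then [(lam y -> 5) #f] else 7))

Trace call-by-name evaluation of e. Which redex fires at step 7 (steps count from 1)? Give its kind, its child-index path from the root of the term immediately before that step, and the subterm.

Answer: delta at root : (25 * 5)

Trace:
step 0: (((if false then 0 else 7) + (3 * 6)) * (if ((\x.x) true) then ((\y.5) false) else 7))
step 1: [if@0.0] ((7 + (3 * 6)) * (if ((\x.x) true) then ((\y.5) false) else 7))
step 2: [delta@0.1] ((7 + 18) * (if ((\x.x) true) then ((\y.5) false) else 7))
step 3: [delta@0] (25 * (if ((\x.x) true) then ((\y.5) false) else 7))
step 4: [beta@1.0] (25 * (if true then ((\y.5) false) else 7))
step 5: [if@1] (25 * ((\y.5) false))
step 6: [beta@1] (25 * 5)
step 7: [delta@root] 125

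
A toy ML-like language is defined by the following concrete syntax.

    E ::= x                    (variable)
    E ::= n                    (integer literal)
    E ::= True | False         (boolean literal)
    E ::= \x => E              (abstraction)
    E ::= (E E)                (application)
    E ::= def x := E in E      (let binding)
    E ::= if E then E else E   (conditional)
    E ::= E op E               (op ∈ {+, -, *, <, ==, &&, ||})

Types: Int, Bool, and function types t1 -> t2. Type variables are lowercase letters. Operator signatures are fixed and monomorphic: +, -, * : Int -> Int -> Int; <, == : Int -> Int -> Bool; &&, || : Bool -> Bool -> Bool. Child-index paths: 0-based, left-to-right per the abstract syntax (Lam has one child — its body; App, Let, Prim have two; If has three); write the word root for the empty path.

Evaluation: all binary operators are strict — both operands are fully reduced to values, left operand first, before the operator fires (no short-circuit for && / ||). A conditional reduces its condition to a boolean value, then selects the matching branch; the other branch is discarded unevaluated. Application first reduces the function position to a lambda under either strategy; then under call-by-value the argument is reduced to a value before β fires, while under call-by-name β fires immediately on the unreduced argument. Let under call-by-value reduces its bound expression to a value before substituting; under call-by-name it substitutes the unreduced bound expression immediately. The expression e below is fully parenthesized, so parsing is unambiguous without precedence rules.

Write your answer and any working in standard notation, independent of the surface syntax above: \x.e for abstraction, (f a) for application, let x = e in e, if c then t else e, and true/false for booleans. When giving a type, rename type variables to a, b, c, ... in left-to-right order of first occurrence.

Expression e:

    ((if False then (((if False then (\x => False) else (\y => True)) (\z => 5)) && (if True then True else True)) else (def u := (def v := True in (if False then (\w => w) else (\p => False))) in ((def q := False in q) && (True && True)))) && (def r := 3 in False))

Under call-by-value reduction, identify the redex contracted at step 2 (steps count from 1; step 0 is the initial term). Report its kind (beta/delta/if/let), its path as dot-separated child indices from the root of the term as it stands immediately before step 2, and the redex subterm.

Derivation:
step 0: ((if false then (((if false then (\x.false) else (\y.true)) (\z.5)) && (if true then true else true)) else (let u = (let v = true in (if false then (\w.w) else (\p.false))) in ((let q = false in q) && (true && true)))) && (let r = 3 in false))
step 1: [if@0] ((let u = (let v = true in (if false then (\w.w) else (\p.false))) in ((let q = false in q) && (true && true))) && (let r = 3 in false))
step 2: [let@0.0] ((let u = (if false then (\w.w) else (\p.false)) in ((let q = false in q) && (true && true))) && (let r = 3 in false))

Answer: let at 0.0 : (let v = true in (if false then (\w.w) else (\p.false)))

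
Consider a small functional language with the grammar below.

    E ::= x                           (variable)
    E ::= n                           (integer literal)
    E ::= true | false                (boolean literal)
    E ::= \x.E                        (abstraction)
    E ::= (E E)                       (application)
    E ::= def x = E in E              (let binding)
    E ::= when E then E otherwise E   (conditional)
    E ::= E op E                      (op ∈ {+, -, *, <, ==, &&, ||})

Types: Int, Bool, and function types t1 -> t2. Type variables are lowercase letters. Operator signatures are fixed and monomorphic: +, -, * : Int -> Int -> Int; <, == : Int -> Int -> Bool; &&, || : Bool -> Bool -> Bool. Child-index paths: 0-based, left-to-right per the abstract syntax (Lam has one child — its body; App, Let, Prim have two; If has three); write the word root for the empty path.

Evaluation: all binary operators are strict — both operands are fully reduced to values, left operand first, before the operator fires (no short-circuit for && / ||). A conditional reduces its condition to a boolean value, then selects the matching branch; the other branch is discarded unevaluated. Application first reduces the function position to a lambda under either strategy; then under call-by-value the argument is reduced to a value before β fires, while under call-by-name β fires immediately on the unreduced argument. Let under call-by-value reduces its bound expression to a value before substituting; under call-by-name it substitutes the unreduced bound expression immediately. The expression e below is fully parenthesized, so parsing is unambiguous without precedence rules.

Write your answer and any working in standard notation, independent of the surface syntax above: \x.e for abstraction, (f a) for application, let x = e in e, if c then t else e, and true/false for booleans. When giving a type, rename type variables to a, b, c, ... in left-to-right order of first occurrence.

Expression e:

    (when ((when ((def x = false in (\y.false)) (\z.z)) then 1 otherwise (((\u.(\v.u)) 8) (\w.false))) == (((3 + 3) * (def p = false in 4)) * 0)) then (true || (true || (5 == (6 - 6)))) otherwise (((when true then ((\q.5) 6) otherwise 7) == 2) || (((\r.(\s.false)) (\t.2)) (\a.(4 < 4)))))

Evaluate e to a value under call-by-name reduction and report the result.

Answer: false

Working:
step 0: (if ((if ((let x = false in (\y.false)) (\z.z)) then 1 else (((\u.(\v.u)) 8) (\w.false))) == (((3 + 3) * (let p = false in 4)) * 0)) then (true || (true || (5 == (6 - 6)))) else (((if true then ((\q.5) 6) else 7) == 2) || (((\r.(\s.false)) (\t.2)) (\a.(4 < 4)))))
step 1: [let@0.0.0.0] (if ((if ((\y.false) (\z.z)) then 1 else (((\u.(\v.u)) 8) (\w.false))) == (((3 + 3) * (let p = false in 4)) * 0)) then (true || (true || (5 == (6 - 6)))) else (((if true then ((\q.5) 6) else 7) == 2) || (((\r.(\s.false)) (\t.2)) (\a.(4 < 4)))))
step 2: [beta@0.0.0] (if ((if false then 1 else (((\u.(\v.u)) 8) (\w.false))) == (((3 + 3) * (let p = false in 4)) * 0)) then (true || (true || (5 == (6 - 6)))) else (((if true then ((\q.5) 6) else 7) == 2) || (((\r.(\s.false)) (\t.2)) (\a.(4 < 4)))))
step 3: [if@0.0] (if ((((\u.(\v.u)) 8) (\w.false)) == (((3 + 3) * (let p = false in 4)) * 0)) then (true || (true || (5 == (6 - 6)))) else (((if true then ((\q.5) 6) else 7) == 2) || (((\r.(\s.false)) (\t.2)) (\a.(4 < 4)))))
step 4: [beta@0.0.0] (if (((\v.8) (\w.false)) == (((3 + 3) * (let p = false in 4)) * 0)) then (true || (true || (5 == (6 - 6)))) else (((if true then ((\q.5) 6) else 7) == 2) || (((\r.(\s.false)) (\t.2)) (\a.(4 < 4)))))
step 5: [beta@0.0] (if (8 == (((3 + 3) * (let p = false in 4)) * 0)) then (true || (true || (5 == (6 - 6)))) else (((if true then ((\q.5) 6) else 7) == 2) || (((\r.(\s.false)) (\t.2)) (\a.(4 < 4)))))
step 6: [delta@0.1.0.0] (if (8 == ((6 * (let p = false in 4)) * 0)) then (true || (true || (5 == (6 - 6)))) else (((if true then ((\q.5) 6) else 7) == 2) || (((\r.(\s.false)) (\t.2)) (\a.(4 < 4)))))
step 7: [let@0.1.0.1] (if (8 == ((6 * 4) * 0)) then (true || (true || (5 == (6 - 6)))) else (((if true then ((\q.5) 6) else 7) == 2) || (((\r.(\s.false)) (\t.2)) (\a.(4 < 4)))))
step 8: [delta@0.1.0] (if (8 == (24 * 0)) then (true || (true || (5 == (6 - 6)))) else (((if true then ((\q.5) 6) else 7) == 2) || (((\r.(\s.false)) (\t.2)) (\a.(4 < 4)))))
step 9: [delta@0.1] (if (8 == 0) then (true || (true || (5 == (6 - 6)))) else (((if true then ((\q.5) 6) else 7) == 2) || (((\r.(\s.false)) (\t.2)) (\a.(4 < 4)))))
step 10: [delta@0] (if false then (true || (true || (5 == (6 - 6)))) else (((if true then ((\q.5) 6) else 7) == 2) || (((\r.(\s.false)) (\t.2)) (\a.(4 < 4)))))
step 11: [if@root] (((if true then ((\q.5) 6) else 7) == 2) || (((\r.(\s.false)) (\t.2)) (\a.(4 < 4))))
step 12: [if@0.0] ((((\q.5) 6) == 2) || (((\r.(\s.false)) (\t.2)) (\a.(4 < 4))))
step 13: [beta@0.0] ((5 == 2) || (((\r.(\s.false)) (\t.2)) (\a.(4 < 4))))
step 14: [delta@0] (false || (((\r.(\s.false)) (\t.2)) (\a.(4 < 4))))
step 15: [beta@1.0] (false || ((\s.false) (\a.(4 < 4))))
step 16: [beta@1] (false || false)
step 17: [delta@root] false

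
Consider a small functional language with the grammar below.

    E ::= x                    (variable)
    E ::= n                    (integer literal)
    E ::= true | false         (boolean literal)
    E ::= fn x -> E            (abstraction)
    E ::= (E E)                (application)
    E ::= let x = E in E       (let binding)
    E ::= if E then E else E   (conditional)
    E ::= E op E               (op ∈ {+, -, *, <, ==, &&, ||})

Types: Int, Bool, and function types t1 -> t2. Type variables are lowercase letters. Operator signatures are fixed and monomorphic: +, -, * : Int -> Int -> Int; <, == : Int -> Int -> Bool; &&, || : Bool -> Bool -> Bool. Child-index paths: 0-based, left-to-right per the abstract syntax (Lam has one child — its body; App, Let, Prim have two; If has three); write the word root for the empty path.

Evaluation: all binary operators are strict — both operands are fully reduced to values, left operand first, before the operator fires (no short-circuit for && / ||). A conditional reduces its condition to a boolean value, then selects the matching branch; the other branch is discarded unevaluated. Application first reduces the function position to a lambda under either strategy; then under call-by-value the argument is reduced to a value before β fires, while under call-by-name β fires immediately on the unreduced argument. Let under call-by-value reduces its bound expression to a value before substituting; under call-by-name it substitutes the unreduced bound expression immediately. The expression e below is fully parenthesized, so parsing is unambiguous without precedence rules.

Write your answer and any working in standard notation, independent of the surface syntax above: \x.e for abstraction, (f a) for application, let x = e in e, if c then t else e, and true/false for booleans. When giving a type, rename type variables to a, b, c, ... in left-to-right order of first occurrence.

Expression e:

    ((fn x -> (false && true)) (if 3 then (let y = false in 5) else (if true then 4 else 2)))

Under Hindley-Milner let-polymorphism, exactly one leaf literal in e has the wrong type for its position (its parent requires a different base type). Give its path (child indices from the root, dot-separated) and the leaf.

Answer: 1.0 : 3

Derivation:
  unify Bool ~ Bool
  unify Bool ~ Bool
\x._ : a -> Bool
  unify Int ~ Bool
  FAIL: mismatch Int ~ Bool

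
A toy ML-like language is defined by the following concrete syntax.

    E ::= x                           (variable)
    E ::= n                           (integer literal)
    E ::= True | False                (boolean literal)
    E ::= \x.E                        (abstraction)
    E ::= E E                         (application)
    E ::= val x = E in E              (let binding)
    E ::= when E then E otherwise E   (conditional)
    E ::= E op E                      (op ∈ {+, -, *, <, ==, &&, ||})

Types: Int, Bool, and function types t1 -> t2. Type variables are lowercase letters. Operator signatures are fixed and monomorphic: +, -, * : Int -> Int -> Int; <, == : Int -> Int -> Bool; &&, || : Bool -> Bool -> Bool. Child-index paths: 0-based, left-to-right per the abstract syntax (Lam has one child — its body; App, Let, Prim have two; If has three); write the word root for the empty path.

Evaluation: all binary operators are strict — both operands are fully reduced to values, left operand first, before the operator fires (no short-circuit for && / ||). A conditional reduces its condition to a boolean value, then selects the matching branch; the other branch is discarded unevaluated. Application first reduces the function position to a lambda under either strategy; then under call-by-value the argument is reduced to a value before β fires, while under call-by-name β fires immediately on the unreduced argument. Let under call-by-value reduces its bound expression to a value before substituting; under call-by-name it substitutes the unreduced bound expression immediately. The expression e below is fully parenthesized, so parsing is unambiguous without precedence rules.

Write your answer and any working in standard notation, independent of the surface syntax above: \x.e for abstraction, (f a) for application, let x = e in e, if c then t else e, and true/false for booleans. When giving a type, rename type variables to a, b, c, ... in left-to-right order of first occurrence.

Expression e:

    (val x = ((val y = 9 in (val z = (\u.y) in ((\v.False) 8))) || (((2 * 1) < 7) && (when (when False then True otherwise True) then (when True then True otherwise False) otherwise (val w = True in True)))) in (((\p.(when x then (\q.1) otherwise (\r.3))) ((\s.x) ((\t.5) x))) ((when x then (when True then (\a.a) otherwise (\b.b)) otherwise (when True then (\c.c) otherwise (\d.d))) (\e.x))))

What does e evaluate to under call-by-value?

Trace:
step 0: (let x = ((let y = 9 in (let z = (\u.y) in ((\v.false) 8))) || (((2 * 1) < 7) && (if (if false then true else true) then (if true then true else false) else (let w = true in true)))) in (((\p.(if x then (\q.1) else (\r.3))) ((\s.x) ((\t.5) x))) ((if x then (if true then (\a.a) else (\b.b)) else (if true then (\c.c) else (\d.d))) (\e.x))))
step 1: [let@0.0] (let x = ((let z = (\u.9) in ((\v.false) 8)) || (((2 * 1) < 7) && (if (if false then true else true) then (if true then true else false) else (let w = true in true)))) in (((\p.(if x then (\q.1) else (\r.3))) ((\s.x) ((\t.5) x))) ((if x then (if true then (\a.a) else (\b.b)) else (if true then (\c.c) else (\d.d))) (\e.x))))
step 2: [let@0.0] (let x = (((\v.false) 8) || (((2 * 1) < 7) && (if (if false then true else true) then (if true then true else false) else (let w = true in true)))) in (((\p.(if x then (\q.1) else (\r.3))) ((\s.x) ((\t.5) x))) ((if x then (if true then (\a.a) else (\b.b)) else (if true then (\c.c) else (\d.d))) (\e.x))))
step 3: [beta@0.0] (let x = (false || (((2 * 1) < 7) && (if (if false then true else true) then (if true then true else false) else (let w = true in true)))) in (((\p.(if x then (\q.1) else (\r.3))) ((\s.x) ((\t.5) x))) ((if x then (if true then (\a.a) else (\b.b)) else (if true then (\c.c) else (\d.d))) (\e.x))))
step 4: [delta@0.1.0.0] (let x = (false || ((2 < 7) && (if (if false then true else true) then (if true then true else false) else (let w = true in true)))) in (((\p.(if x then (\q.1) else (\r.3))) ((\s.x) ((\t.5) x))) ((if x then (if true then (\a.a) else (\b.b)) else (if true then (\c.c) else (\d.d))) (\e.x))))
step 5: [delta@0.1.0] (let x = (false || (true && (if (if false then true else true) then (if true then true else false) else (let w = true in true)))) in (((\p.(if x then (\q.1) else (\r.3))) ((\s.x) ((\t.5) x))) ((if x then (if true then (\a.a) else (\b.b)) else (if true then (\c.c) else (\d.d))) (\e.x))))
step 6: [if@0.1.1.0] (let x = (false || (true && (if true then (if true then true else false) else (let w = true in true)))) in (((\p.(if x then (\q.1) else (\r.3))) ((\s.x) ((\t.5) x))) ((if x then (if true then (\a.a) else (\b.b)) else (if true then (\c.c) else (\d.d))) (\e.x))))
step 7: [if@0.1.1] (let x = (false || (true && (if true then true else false))) in (((\p.(if x then (\q.1) else (\r.3))) ((\s.x) ((\t.5) x))) ((if x then (if true then (\a.a) else (\b.b)) else (if true then (\c.c) else (\d.d))) (\e.x))))
step 8: [if@0.1.1] (let x = (false || (true && true)) in (((\p.(if x then (\q.1) else (\r.3))) ((\s.x) ((\t.5) x))) ((if x then (if true then (\a.a) else (\b.b)) else (if true then (\c.c) else (\d.d))) (\e.x))))
step 9: [delta@0.1] (let x = (false || true) in (((\p.(if x then (\q.1) else (\r.3))) ((\s.x) ((\t.5) x))) ((if x then (if true then (\a.a) else (\b.b)) else (if true then (\c.c) else (\d.d))) (\e.x))))
step 10: [delta@0] (let x = true in (((\p.(if x then (\q.1) else (\r.3))) ((\s.x) ((\t.5) x))) ((if x then (if true then (\a.a) else (\b.b)) else (if true then (\c.c) else (\d.d))) (\e.x))))
step 11: [let@root] (((\p.(if true then (\q.1) else (\r.3))) ((\s.true) ((\t.5) true))) ((if true then (if true then (\a.a) else (\b.b)) else (if true then (\c.c) else (\d.d))) (\e.true)))
step 12: [beta@0.1.1] (((\p.(if true then (\q.1) else (\r.3))) ((\s.true) 5)) ((if true then (if true then (\a.a) else (\b.b)) else (if true then (\c.c) else (\d.d))) (\e.true)))
step 13: [beta@0.1] (((\p.(if true then (\q.1) else (\r.3))) true) ((if true then (if true then (\a.a) else (\b.b)) else (if true then (\c.c) else (\d.d))) (\e.true)))
step 14: [beta@0] ((if true then (\q.1) else (\r.3)) ((if true then (if true then (\a.a) else (\b.b)) else (if true then (\c.c) else (\d.d))) (\e.true)))
step 15: [if@0] ((\q.1) ((if true then (if true then (\a.a) else (\b.b)) else (if true then (\c.c) else (\d.d))) (\e.true)))
step 16: [if@1.0] ((\q.1) ((if true then (\a.a) else (\b.b)) (\e.true)))
step 17: [if@1.0] ((\q.1) ((\a.a) (\e.true)))
step 18: [beta@1] ((\q.1) (\e.true))
step 19: [beta@root] 1

Answer: 1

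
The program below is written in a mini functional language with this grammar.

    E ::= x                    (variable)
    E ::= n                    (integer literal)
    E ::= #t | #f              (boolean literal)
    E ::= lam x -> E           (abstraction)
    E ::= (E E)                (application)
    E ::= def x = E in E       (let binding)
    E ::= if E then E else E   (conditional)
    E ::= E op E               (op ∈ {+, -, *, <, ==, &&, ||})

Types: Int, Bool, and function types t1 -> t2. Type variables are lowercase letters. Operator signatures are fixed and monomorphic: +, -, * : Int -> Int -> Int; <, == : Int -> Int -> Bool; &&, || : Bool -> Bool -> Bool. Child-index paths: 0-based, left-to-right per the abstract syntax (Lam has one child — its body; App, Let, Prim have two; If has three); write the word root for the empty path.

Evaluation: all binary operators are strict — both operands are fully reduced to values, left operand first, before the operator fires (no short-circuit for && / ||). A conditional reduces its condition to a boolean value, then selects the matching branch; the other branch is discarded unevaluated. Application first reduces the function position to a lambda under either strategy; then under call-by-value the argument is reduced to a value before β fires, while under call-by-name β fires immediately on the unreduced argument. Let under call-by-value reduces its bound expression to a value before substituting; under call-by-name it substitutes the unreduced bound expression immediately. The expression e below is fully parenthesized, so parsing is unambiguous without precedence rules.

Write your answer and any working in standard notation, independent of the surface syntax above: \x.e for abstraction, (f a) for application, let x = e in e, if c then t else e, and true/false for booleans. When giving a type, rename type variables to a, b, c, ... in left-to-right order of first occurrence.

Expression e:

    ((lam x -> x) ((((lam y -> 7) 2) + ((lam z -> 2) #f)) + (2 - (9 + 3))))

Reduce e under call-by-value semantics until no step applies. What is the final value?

Answer: -1

Derivation:
step 0: ((\x.x) ((((\y.7) 2) + ((\z.2) false)) + (2 - (9 + 3))))
step 1: [beta@1.0.0] ((\x.x) ((7 + ((\z.2) false)) + (2 - (9 + 3))))
step 2: [beta@1.0.1] ((\x.x) ((7 + 2) + (2 - (9 + 3))))
step 3: [delta@1.0] ((\x.x) (9 + (2 - (9 + 3))))
step 4: [delta@1.1.1] ((\x.x) (9 + (2 - 12)))
step 5: [delta@1.1] ((\x.x) (9 + -10))
step 6: [delta@1] ((\x.x) -1)
step 7: [beta@root] -1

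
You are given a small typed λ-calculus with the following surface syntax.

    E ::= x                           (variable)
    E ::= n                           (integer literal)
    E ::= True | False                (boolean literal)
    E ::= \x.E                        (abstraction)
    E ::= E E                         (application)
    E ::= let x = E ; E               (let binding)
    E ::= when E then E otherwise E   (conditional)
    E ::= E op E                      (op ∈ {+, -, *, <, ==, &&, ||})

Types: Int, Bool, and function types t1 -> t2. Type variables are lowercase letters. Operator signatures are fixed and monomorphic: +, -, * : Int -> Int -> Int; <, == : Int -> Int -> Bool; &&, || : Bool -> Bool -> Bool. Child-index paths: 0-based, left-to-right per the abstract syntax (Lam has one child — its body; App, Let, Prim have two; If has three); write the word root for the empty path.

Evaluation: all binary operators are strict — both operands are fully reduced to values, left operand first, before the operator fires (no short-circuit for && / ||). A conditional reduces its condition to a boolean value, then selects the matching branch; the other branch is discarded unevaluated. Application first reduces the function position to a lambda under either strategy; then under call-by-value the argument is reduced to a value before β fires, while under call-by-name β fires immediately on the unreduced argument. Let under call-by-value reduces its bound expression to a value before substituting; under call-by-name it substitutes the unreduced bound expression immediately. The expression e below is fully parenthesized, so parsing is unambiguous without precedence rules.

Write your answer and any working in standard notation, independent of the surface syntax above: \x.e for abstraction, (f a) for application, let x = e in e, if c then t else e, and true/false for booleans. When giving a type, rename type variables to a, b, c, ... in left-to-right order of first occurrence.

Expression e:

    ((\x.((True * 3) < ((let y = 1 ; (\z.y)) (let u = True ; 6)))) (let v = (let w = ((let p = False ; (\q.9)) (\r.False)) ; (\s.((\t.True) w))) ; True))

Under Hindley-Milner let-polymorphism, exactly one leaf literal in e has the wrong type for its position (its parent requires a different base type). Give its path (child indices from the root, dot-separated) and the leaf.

Answer: 0.0.0.0 : true

Trace:
  unify Bool ~ Int
  FAIL: mismatch Bool ~ Int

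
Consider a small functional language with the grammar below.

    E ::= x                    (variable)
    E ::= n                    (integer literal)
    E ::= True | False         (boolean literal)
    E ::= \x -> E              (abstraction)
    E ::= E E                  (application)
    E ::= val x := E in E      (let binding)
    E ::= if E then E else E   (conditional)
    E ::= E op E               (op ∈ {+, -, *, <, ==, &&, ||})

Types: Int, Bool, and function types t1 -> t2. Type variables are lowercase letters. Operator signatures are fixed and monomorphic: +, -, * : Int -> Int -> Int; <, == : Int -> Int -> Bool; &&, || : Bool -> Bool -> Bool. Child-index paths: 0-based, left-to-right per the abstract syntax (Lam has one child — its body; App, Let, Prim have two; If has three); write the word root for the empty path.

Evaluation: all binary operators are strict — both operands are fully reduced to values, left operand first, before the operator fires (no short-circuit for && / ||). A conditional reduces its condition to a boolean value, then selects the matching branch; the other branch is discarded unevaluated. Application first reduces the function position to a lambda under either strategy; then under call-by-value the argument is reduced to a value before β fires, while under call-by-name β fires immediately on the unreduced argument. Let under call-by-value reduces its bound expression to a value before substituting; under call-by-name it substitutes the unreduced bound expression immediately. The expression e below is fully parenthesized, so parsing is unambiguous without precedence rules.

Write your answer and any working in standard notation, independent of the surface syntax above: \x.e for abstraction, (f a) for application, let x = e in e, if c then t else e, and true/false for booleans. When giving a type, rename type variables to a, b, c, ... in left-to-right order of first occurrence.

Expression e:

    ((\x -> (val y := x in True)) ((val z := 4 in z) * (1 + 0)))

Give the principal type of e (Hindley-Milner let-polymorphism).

Answer: Bool

Working:
x : a
let y : a
\x._ : a -> Bool
let z : Int
z : Int
  unify Int ~ Int
  unify Int ~ Int
  unify Int ~ Int
  unify Int ~ Int
  unify a -> Bool ~ Int -> b
  unify a ~ Int
  unify Bool ~ b
_ _ : Bool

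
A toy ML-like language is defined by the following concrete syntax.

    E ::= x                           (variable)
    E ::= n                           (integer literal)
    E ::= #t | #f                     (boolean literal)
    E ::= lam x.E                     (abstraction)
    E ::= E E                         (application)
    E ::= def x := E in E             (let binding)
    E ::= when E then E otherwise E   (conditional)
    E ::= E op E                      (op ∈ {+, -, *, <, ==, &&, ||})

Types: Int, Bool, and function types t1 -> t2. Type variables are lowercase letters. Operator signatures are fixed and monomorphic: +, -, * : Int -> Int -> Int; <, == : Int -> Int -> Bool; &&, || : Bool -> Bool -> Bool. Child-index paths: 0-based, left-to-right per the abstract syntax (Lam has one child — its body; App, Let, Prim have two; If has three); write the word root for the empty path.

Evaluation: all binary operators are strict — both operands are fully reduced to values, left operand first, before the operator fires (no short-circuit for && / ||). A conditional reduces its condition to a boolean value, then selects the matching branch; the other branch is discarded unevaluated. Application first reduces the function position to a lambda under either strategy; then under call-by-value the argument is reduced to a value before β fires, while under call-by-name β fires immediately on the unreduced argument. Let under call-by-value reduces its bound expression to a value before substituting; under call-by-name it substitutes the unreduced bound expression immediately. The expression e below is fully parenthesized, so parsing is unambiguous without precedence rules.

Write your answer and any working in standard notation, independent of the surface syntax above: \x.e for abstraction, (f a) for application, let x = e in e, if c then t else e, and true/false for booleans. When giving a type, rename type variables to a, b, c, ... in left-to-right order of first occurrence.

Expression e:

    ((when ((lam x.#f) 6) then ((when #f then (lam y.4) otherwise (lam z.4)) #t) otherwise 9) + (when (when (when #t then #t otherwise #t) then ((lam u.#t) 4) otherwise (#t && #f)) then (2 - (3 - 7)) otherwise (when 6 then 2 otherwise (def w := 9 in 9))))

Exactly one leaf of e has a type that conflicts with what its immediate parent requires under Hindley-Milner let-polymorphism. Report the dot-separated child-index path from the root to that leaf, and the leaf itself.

Answer: 1.2.0 : 6

Working:
\x._ : a -> Bool
  unify a -> Bool ~ Int -> b
  unify a ~ Int
  unify Bool ~ b
_ _ : Bool
  unify Bool ~ Bool
  unify Bool ~ Bool
\y._ : c -> Int
\z._ : d -> Int
  unify c -> Int ~ d -> Int
  unify c ~ d
  unify Int ~ Int
  unify d -> Int ~ Bool -> e
  unify d ~ Bool
  unify Int ~ e
_ _ : Int
  unify Int ~ Int
  unify Int ~ Int
  unify Bool ~ Bool
  unify Bool ~ Bool
  unify Bool ~ Bool
\u._ : f -> Bool
  unify f -> Bool ~ Int -> g
  unify f ~ Int
  unify Bool ~ g
_ _ : Bool
  unify Bool ~ Bool
  unify Bool ~ Bool
  unify Bool ~ Bool
  unify Bool ~ Bool
  unify Int ~ Int
  unify Int ~ Int
  unify Int ~ Int
  unify Int ~ Int
  unify Int ~ Bool
  FAIL: mismatch Int ~ Bool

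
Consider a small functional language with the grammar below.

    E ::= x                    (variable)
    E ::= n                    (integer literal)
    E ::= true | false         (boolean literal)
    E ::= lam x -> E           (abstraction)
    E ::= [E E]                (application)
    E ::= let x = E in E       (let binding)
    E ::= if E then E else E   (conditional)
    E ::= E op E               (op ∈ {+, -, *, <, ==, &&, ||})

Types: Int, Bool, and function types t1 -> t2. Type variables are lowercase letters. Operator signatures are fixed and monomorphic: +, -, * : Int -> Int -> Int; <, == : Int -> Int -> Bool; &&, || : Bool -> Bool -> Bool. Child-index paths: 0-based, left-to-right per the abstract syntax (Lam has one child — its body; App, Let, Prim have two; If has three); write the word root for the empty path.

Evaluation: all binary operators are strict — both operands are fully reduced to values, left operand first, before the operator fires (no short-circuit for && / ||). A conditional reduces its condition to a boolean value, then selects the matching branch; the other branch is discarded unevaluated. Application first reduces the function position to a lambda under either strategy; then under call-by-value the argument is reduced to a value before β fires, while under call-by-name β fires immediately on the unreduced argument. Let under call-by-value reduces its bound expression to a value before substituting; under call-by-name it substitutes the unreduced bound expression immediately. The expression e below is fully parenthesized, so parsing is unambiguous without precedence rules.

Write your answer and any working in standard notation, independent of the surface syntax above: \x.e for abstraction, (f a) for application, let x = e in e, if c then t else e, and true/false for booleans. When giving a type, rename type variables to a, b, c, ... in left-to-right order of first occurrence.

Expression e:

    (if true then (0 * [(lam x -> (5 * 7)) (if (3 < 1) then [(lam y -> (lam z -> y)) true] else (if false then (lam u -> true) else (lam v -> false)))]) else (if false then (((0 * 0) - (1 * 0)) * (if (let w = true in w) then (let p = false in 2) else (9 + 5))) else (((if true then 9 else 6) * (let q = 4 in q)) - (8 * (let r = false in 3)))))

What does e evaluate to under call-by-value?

Trace:
step 0: (if true then (0 * ((\x.(5 * 7)) (if (3 < 1) then ((\y.(\z.y)) true) else (if false then (\u.true) else (\v.false))))) else (if false then (((0 * 0) - (1 * 0)) * (if (let w = true in w) then (let p = false in 2) else (9 + 5))) else (((if true then 9 else 6) * (let q = 4 in q)) - (8 * (let r = false in 3)))))
step 1: [if@root] (0 * ((\x.(5 * 7)) (if (3 < 1) then ((\y.(\z.y)) true) else (if false then (\u.true) else (\v.false)))))
step 2: [delta@1.1.0] (0 * ((\x.(5 * 7)) (if false then ((\y.(\z.y)) true) else (if false then (\u.true) else (\v.false)))))
step 3: [if@1.1] (0 * ((\x.(5 * 7)) (if false then (\u.true) else (\v.false))))
step 4: [if@1.1] (0 * ((\x.(5 * 7)) (\v.false)))
step 5: [beta@1] (0 * (5 * 7))
step 6: [delta@1] (0 * 35)
step 7: [delta@root] 0

Answer: 0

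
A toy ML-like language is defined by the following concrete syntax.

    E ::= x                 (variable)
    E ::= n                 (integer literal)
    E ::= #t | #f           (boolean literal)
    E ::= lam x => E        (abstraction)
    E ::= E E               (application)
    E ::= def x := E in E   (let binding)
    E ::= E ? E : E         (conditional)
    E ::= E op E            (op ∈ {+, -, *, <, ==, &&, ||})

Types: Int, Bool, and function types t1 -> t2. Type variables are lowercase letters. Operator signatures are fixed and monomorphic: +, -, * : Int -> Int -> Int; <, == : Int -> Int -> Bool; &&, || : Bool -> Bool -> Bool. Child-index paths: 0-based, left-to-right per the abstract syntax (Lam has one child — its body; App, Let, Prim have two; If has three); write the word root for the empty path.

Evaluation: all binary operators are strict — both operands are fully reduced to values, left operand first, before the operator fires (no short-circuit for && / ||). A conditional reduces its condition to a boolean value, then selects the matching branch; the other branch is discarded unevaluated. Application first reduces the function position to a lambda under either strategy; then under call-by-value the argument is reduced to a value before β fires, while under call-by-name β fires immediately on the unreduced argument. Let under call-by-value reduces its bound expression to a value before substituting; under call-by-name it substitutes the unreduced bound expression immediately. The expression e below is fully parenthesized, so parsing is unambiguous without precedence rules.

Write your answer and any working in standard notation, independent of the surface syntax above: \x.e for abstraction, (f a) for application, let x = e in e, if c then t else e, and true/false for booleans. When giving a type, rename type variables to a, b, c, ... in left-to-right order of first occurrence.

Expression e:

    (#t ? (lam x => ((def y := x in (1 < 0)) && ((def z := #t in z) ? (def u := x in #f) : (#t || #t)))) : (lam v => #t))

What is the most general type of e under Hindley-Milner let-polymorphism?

Answer: a -> Bool

Working:
  unify Bool ~ Bool
x : a
let y : a
  unify Int ~ Int
  unify Int ~ Int
  unify Bool ~ Bool
let z : Bool
z : Bool
  unify Bool ~ Bool
x : a
let u : a
  unify Bool ~ Bool
  unify Bool ~ Bool
  unify Bool ~ Bool
  unify Bool ~ Bool
\x._ : a -> Bool
\v._ : b -> Bool
  unify a -> Bool ~ b -> Bool
  unify a ~ b
  unify Bool ~ Bool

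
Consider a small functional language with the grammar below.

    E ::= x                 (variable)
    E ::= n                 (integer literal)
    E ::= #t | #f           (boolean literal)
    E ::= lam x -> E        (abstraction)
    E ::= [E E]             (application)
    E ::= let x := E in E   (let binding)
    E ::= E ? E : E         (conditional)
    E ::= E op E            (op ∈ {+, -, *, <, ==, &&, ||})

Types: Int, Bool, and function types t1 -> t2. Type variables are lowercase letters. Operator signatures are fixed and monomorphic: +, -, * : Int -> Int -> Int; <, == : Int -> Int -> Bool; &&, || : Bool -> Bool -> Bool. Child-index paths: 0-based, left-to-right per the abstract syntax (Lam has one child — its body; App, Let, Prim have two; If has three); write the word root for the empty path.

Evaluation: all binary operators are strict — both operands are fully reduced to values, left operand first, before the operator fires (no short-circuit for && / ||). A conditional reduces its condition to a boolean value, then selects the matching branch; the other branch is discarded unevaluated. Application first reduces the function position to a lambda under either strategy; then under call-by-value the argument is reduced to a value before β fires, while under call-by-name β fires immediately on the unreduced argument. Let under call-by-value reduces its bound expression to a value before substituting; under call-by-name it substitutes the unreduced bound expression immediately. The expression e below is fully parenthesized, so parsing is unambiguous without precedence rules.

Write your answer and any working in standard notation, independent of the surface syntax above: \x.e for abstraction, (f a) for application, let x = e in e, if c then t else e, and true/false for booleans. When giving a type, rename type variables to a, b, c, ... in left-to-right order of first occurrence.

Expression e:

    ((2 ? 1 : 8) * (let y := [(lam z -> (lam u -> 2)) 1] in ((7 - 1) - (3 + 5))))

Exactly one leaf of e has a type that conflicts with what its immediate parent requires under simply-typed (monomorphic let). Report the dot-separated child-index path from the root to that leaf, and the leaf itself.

Answer: 0.0 : 2

Working:
  unify Int ~ Bool
  FAIL: mismatch Int ~ Bool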